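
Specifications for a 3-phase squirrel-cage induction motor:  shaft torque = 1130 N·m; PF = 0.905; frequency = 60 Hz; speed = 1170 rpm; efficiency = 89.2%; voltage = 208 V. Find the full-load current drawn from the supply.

476 A

ω = 2π×1170/60 = 122.5 rad/s; P_out = τω = 1130 × 122.5 = 138425 W
P_in = P_out / η = 138425 / 0.892 = 155185 W
I_L = P_in / (√3·V_L·cosφ) = 155185 / (1.732 × 208 × 0.905) = 476 A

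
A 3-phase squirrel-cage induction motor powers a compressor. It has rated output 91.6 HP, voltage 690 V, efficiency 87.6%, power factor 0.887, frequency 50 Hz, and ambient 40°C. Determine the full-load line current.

P_out = 91.6 × 746 = 68334 W
P_in = P_out / η = 68334 / 0.876 = 78007 W
I_L = P_in / (√3·V_L·cosφ) = 78007 / (1.732 × 690 × 0.887) = 73.6 A

73.6 A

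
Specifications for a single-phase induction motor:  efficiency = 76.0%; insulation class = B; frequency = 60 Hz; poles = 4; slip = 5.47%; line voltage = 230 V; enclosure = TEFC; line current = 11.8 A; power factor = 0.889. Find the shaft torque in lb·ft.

7.59 lb·ft

P_in = V·I·cosφ = 230 × 11.8 × 0.889 = 2413 W
P_out = η·P_in = 0.76 × 2413 = 1834 W
n_s = 120×60/4 = 1800 rpm; n = 1800×(1−0.0547) = 1702 rpm
ω = 2π×1702/60 = 178.2 rad/s
τ = P_out/ω = 1834/178.2 = 10.29 N·m
In lb·ft: 10.29/1.356 = 7.59 lb·ft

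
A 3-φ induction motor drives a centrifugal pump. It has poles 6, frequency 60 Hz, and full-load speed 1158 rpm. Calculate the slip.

3.50 %

n_s = 120f/p = 120×60/6 = 1200 rpm
s = (n_s − n)/n_s = (1200 − 1158)/1200 = 0.0350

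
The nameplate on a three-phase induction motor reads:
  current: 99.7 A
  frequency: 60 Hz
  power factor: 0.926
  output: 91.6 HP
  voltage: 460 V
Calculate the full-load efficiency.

92.9 %

P_out = 91.6 × 746 = 68334 W
P_in = √3·V_L·I_L·cosφ = 1.732 × 460 × 99.7 × 0.926 = 73555 W
η = P_out / P_in = 68334 / 73555 = 0.929 = 92.9%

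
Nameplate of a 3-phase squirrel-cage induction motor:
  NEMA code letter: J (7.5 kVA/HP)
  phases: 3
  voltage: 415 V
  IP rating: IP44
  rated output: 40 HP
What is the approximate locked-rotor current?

417 A

S_LR = 7.5 × 40 = 300 kVA
I_LR = S_LR/(√3·V_L) = 300000/(1.732×415) = 417 A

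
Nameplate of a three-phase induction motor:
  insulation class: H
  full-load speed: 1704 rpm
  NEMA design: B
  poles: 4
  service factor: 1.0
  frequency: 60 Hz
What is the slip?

5.33 %

n_s = 120f/p = 120×60/4 = 1800 rpm
s = (n_s − n)/n_s = (1800 − 1704)/1800 = 0.0533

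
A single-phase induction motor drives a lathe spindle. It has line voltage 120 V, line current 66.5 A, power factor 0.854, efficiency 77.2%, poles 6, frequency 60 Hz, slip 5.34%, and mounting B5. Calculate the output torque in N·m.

44.2 N·m

P_in = V·I·cosφ = 120 × 66.5 × 0.854 = 6815 W
P_out = η·P_in = 0.772 × 6815 = 5261 W
n_s = 120×60/6 = 1200 rpm; n = 1200×(1−0.0534) = 1136 rpm
ω = 2π×1136/60 = 119 rad/s
τ = P_out/ω = 5261/119 = 44.2 N·m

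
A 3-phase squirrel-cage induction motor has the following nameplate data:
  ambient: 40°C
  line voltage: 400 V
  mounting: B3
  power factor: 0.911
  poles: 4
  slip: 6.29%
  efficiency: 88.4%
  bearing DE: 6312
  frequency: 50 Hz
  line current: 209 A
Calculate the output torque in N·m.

792 N·m

P_in = √3·V·I·cosφ = 1.732 × 400 × 209 × 0.911 = 131908 W
P_out = η·P_in = 0.884 × 131908 = 116607 W
n_s = 120×50/4 = 1500 rpm; n = 1500×(1−0.0629) = 1406 rpm
ω = 2π×1406/60 = 147.2 rad/s
τ = P_out/ω = 116607/147.2 = 792 N·m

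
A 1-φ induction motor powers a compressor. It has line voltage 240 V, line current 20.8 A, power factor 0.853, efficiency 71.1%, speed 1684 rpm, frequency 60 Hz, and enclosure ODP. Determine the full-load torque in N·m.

P_in = V·I·cosφ = 240 × 20.8 × 0.853 = 4258 W
P_out = η·P_in = 0.711 × 4258 = 3027 W
n = 1684 rpm
ω = 2π×1684/60 = 176.3 rad/s
τ = P_out/ω = 3027/176.3 = 17.2 N·m

17.2 N·m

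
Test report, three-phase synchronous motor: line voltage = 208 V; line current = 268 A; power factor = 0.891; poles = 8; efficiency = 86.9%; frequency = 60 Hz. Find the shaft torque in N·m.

793 N·m

P_in = √3·V·I·cosφ = 1.732 × 208 × 268 × 0.891 = 86025 W
P_out = η·P_in = 0.869 × 86025 = 74756 W
n = n_s = 120×60/8 = 900 rpm (synchronous)
ω = 2π×900/60 = 94.25 rad/s
τ = P_out/ω = 74756/94.25 = 793 N·m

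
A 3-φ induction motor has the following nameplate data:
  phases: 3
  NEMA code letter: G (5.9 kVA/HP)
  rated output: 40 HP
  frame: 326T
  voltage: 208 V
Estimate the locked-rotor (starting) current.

S_LR = 5.9 × 40 = 236 kVA
I_LR = S_LR/(√3·V_L) = 236000/(1.732×208) = 655 A

655 A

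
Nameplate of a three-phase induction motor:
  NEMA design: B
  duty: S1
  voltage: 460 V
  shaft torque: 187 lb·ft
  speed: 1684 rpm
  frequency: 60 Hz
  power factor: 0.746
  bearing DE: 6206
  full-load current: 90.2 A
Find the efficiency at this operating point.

83.4 %

τ = 187 lb·ft × 1.356 = 253.6 N·m
ω = 2π × 1684/60 = 176.3 rad/s; P_out = τω = 253.6 × 176.3 = 44710 W
P_in = √3·V_L·I_L·cosφ = 1.732 × 460 × 90.2 × 0.746 = 53611 W
η = P_out / P_in = 44710 / 53611 = 0.834 = 83.4%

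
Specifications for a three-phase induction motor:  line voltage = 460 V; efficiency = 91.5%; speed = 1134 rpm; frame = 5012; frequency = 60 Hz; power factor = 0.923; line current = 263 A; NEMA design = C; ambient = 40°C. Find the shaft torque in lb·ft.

P_in = √3·V·I·cosφ = 1.732 × 460 × 263 × 0.923 = 193403 W
P_out = η·P_in = 0.915 × 193403 = 176964 W
n = 1134 rpm
ω = 2π×1134/60 = 118.8 rad/s
τ = P_out/ω = 176964/118.8 = 1490 N·m
In lb·ft: 1490/1.356 = 1100 lb·ft

1100 lb·ft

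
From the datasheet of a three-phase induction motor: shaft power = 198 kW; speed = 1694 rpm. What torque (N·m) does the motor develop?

ω = 2π × 1694/60 = 177.4 rad/s
τ = P/ω = 198000/177.4 = 1120 N·m

1120 N·m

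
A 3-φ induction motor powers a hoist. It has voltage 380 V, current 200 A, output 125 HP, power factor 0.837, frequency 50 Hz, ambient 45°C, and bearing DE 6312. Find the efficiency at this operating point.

P_out = 125 × 746 = 93250 W
P_in = √3·V_L·I_L·cosφ = 1.732 × 380 × 200 × 0.837 = 110176 W
η = P_out / P_in = 93250 / 110176 = 0.846 = 84.6%

84.6 %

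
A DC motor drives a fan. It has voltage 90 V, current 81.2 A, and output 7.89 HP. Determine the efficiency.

P_out = 7.89 × 746 = 5886 W
P_in = V·I = 90 × 81.2 = 7308 W
η = P_out / P_in = 5886 / 7308 = 0.805 = 80.5%

80.5 %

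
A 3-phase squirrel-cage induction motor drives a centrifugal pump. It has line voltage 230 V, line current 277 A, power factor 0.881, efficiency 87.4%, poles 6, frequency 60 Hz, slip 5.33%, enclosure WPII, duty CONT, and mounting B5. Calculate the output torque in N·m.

P_in = √3·V·I·cosφ = 1.732 × 230 × 277 × 0.881 = 97215 W
P_out = η·P_in = 0.874 × 97215 = 84966 W
n_s = 120×60/6 = 1200 rpm; n = 1200×(1−0.0533) = 1136 rpm
ω = 2π×1136/60 = 119 rad/s
τ = P_out/ω = 84966/119 = 714 N·m

714 N·m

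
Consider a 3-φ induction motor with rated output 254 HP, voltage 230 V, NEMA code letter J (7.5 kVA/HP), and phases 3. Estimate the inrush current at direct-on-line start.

S_LR = 7.5 × 254 = 1905 kVA
I_LR = S_LR/(√3·V_L) = 1905000/(1.732×230) = 4780 A

4780 A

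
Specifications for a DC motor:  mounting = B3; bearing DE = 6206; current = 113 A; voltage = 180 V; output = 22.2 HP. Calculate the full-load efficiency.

81.4 %

P_out = 22.2 × 746 = 16561 W
P_in = V·I = 180 × 113 = 20340 W
η = P_out / P_in = 16561 / 20340 = 0.814 = 81.4%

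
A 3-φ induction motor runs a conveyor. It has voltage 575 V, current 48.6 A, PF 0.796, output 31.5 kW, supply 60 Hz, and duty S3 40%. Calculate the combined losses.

7030 W

P_in = √3·V·I·cosφ = 1.732×575×48.6×0.796 = 38527 W
P_out = 31500 W
Losses = P_in − P_out = 38527 − 31500 = 7027 W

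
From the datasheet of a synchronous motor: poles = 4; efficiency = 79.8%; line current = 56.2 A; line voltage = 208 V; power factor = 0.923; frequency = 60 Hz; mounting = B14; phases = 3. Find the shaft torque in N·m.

79.1 N·m

P_in = √3·V·I·cosφ = 1.732 × 208 × 56.2 × 0.923 = 18687 W
P_out = η·P_in = 0.798 × 18687 = 14912 W
n = n_s = 120×60/4 = 1800 rpm (synchronous)
ω = 2π×1800/60 = 188.5 rad/s
τ = P_out/ω = 14912/188.5 = 79.1 N·m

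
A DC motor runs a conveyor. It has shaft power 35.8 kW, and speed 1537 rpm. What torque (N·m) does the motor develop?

222 N·m

ω = 2π × 1537/60 = 161 rad/s
τ = P/ω = 35800/161 = 222 N·m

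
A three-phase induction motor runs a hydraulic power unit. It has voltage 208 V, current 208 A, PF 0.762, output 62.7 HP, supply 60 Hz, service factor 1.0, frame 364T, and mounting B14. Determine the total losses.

10.3 kW

P_in = √3·V·I·cosφ = 1.732×208×208×0.762 = 57099 W
P_out = 62.7×746 = 46774 W
Losses = P_in − P_out = 57099 − 46774 = 10325 W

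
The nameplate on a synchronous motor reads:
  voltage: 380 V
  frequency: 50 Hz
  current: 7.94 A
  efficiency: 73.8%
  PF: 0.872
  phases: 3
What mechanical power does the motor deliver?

P_in = √3·V·I·cosφ = 1.732 × 380 × 7.94 × 0.872 = 4557 W
P_out = η·P_in = 0.738 × 4557 = 3363 W

3.36 kW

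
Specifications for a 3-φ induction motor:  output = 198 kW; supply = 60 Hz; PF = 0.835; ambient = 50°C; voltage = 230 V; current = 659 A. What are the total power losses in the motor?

21.2 kW

P_in = √3·V·I·cosφ = 1.732×230×659×0.835 = 219204 W
P_out = 198000 W
Losses = P_in − P_out = 219204 − 198000 = 21204 W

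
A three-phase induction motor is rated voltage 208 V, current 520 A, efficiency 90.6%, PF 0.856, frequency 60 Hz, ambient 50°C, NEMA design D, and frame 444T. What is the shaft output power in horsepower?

P_in = √3·V·I·cosφ = 1.732 × 208 × 520 × 0.856 = 160357 W
P_out = η·P_in = 0.906 × 160357 = 145283 W
= 145283/746 = 195 HP

195 HP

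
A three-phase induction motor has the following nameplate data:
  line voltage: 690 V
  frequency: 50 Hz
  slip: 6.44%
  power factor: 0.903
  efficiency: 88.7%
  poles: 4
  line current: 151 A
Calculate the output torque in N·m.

984 N·m

P_in = √3·V·I·cosφ = 1.732 × 690 × 151 × 0.903 = 162953 W
P_out = η·P_in = 0.887 × 162953 = 144539 W
n_s = 120×50/4 = 1500 rpm; n = 1500×(1−0.0644) = 1403 rpm
ω = 2π×1403/60 = 146.9 rad/s
τ = P_out/ω = 144539/146.9 = 984 N·m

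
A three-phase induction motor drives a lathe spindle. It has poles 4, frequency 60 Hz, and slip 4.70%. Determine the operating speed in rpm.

1715 rpm

n_s = 120f/p = 120×60/4 = 1800 rpm
n = n_s(1 − s) = 1800 × (1 − 0.047) = 1715 rpm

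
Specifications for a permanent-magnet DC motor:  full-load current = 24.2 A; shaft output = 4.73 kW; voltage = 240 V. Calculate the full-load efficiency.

81.4 %

P_out = 4.73 kW = 4730 W
P_in = V·I = 240 × 24.2 = 5808 W
η = P_out / P_in = 4730 / 5808 = 0.814 = 81.4%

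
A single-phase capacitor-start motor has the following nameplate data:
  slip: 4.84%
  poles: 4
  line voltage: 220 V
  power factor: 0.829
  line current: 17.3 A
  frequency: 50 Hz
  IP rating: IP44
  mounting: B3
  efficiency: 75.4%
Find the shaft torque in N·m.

P_in = V·I·cosφ = 220 × 17.3 × 0.829 = 3155 W
P_out = η·P_in = 0.754 × 3155 = 2379 W
n_s = 120×50/4 = 1500 rpm; n = 1500×(1−0.0484) = 1427 rpm
ω = 2π×1427/60 = 149.4 rad/s
τ = P_out/ω = 2379/149.4 = 15.9 N·m

15.9 N·m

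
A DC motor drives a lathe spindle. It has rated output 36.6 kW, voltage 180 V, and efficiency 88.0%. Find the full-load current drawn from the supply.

P_out = 36.6 kW = 36600 W
P_in = P_out / η = 36600 / 0.880 = 41591 W
I = P_in / V = 41591 / 180 = 231 A

231 A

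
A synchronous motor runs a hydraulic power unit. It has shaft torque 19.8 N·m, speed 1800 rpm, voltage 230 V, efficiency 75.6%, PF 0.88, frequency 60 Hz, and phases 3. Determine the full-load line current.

ω = 2π×1800/60 = 188.5 rad/s; P_out = τω = 19.8 × 188.5 = 3732 W
P_in = P_out / η = 3732 / 0.756 = 4937 W
I_L = P_in / (√3·V_L·cosφ) = 4937 / (1.732 × 230 × 0.88) = 14.1 A

14.1 A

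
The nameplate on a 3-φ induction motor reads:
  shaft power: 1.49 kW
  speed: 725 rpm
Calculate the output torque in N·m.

19.6 N·m

ω = 2π × 725/60 = 75.92 rad/s
τ = P/ω = 1490/75.92 = 19.6 N·m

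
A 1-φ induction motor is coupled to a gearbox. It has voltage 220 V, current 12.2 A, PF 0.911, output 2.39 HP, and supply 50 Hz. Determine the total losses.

P_in = V·I·cosφ = 220×12.2×0.911 = 2445 W
P_out = 2.39×746 = 1783 W
Losses = P_in − P_out = 2445 − 1783 = 662 W

662 W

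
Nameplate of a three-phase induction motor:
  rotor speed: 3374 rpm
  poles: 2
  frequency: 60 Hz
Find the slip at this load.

6.3 %

n_s = 120f/p = 120×60/2 = 3600 rpm
s = (n_s − n)/n_s = (3600 − 3374)/3600 = 0.0628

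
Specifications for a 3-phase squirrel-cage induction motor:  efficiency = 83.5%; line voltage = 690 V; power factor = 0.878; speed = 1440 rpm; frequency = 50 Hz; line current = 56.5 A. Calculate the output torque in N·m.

328 N·m

P_in = √3·V·I·cosφ = 1.732 × 690 × 56.5 × 0.878 = 59284 W
P_out = η·P_in = 0.835 × 59284 = 49502 W
n = 1440 rpm
ω = 2π×1440/60 = 150.8 rad/s
τ = P_out/ω = 49502/150.8 = 328 N·m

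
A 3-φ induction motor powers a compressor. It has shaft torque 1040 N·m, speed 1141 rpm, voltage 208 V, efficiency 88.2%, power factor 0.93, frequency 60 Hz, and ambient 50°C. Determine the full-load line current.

421 A

ω = 2π×1141/60 = 119.5 rad/s; P_out = τω = 1040 × 119.5 = 124280 W
P_in = P_out / η = 124280 / 0.882 = 140907 W
I_L = P_in / (√3·V_L·cosφ) = 140907 / (1.732 × 208 × 0.93) = 421 A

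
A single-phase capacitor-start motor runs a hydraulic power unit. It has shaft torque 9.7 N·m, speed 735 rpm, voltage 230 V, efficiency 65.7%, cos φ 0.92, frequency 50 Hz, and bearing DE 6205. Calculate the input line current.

ω = 2π×735/60 = 76.97 rad/s; P_out = τω = 9.7 × 76.97 = 747 W
P_in = P_out / η = 747 / 0.657 = 1137 W
I = P_in / (V·cosφ) = 1137 / (230 × 0.92) = 5.37 A

5.37 A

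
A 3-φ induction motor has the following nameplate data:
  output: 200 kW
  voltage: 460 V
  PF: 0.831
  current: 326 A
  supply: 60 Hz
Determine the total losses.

P_in = √3·V·I·cosφ = 1.732×460×326×0.831 = 215836 W
P_out = 200000 W
Losses = P_in − P_out = 215836 − 200000 = 15836 W

15.8 kW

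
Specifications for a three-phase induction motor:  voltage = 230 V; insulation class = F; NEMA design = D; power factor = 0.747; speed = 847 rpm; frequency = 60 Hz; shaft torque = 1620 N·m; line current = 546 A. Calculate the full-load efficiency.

88.4 %

ω = 2π × 847/60 = 88.7 rad/s; P_out = τω = 1620 × 88.7 = 143694 W
P_in = √3·V_L·I_L·cosφ = 1.732 × 230 × 546 × 0.747 = 162476 W
η = P_out / P_in = 143694 / 162476 = 0.884 = 88.4%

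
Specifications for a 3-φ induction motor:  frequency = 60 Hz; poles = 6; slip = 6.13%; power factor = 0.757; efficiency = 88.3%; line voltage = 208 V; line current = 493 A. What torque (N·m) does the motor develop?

1010 N·m

P_in = √3·V·I·cosφ = 1.732 × 208 × 493 × 0.757 = 134448 W
P_out = η·P_in = 0.883 × 134448 = 118718 W
n_s = 120×60/6 = 1200 rpm; n = 1200×(1−0.0613) = 1126 rpm
ω = 2π×1126/60 = 117.9 rad/s
τ = P_out/ω = 118718/117.9 = 1010 N·m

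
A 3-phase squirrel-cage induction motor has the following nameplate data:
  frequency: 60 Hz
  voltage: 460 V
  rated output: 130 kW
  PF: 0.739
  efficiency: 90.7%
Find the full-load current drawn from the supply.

243 A

P_out = 130 kW = 130000 W
P_in = P_out / η = 130000 / 0.907 = 143330 W
I_L = P_in / (√3·V_L·cosφ) = 143330 / (1.732 × 460 × 0.739) = 243 A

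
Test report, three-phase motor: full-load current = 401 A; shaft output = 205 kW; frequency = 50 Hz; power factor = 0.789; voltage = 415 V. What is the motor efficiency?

90.1 %

P_out = 205 kW = 205000 W
P_in = √3·V_L·I_L·cosφ = 1.732 × 415 × 401 × 0.789 = 227414 W
η = P_out / P_in = 205000 / 227414 = 0.901 = 90.1%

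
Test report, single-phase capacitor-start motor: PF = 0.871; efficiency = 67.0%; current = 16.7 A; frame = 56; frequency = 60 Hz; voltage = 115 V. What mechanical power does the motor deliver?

1.12 kW

P_in = V·I·cosφ = 115 × 16.7 × 0.871 = 1673 W
P_out = η·P_in = 0.67 × 1673 = 1121 W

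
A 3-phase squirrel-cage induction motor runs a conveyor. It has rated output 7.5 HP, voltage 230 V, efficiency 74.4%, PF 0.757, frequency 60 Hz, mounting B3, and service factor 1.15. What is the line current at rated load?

P_out = 7.5 × 746 = 5595 W
P_in = P_out / η = 5595 / 0.744 = 7520 W
I_L = P_in / (√3·V_L·cosφ) = 7520 / (1.732 × 230 × 0.757) = 24.9 A

24.9 A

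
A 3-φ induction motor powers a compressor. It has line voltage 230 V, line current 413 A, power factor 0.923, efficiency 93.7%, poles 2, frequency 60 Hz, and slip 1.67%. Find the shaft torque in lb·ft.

283 lb·ft

P_in = √3·V·I·cosφ = 1.732 × 230 × 413 × 0.923 = 151854 W
P_out = η·P_in = 0.937 × 151854 = 142287 W
n_s = 120×60/2 = 3600 rpm; n = 3600×(1−0.0167) = 3540 rpm
ω = 2π×3540/60 = 370.7 rad/s
τ = P_out/ω = 142287/370.7 = 383.8 N·m
In lb·ft: 383.8/1.356 = 283 lb·ft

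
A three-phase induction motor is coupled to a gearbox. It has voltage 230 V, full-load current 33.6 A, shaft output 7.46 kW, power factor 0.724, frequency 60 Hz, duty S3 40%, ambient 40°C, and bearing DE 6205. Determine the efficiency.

77.0 %

P_out = 7.46 kW = 7460 W
P_in = √3·V_L·I_L·cosφ = 1.732 × 230 × 33.6 × 0.724 = 9691 W
η = P_out / P_in = 7460 / 9691 = 0.770 = 77.0%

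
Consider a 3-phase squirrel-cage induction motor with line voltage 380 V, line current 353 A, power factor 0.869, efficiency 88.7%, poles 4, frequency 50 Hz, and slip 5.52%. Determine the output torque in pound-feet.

890 lb·ft

P_in = √3·V·I·cosφ = 1.732 × 380 × 353 × 0.869 = 201895 W
P_out = η·P_in = 0.887 × 201895 = 179081 W
n_s = 120×50/4 = 1500 rpm; n = 1500×(1−0.0552) = 1417 rpm
ω = 2π×1417/60 = 148.4 rad/s
τ = P_out/ω = 179081/148.4 = 1207 N·m
In lb·ft: 1207/1.356 = 890 lb·ft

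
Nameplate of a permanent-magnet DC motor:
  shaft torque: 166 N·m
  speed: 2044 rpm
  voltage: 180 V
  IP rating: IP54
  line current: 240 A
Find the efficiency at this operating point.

82.2 %

ω = 2π × 2044/60 = 214 rad/s; P_out = τω = 166 × 214 = 35524 W
P_in = V·I = 180 × 240 = 43200 W
η = P_out / P_in = 35524 / 43200 = 0.822 = 82.2%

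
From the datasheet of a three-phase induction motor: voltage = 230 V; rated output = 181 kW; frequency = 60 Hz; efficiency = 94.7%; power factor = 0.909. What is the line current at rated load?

P_out = 181 kW = 181000 W
P_in = P_out / η = 181000 / 0.947 = 191130 W
I_L = P_in / (√3·V_L·cosφ) = 191130 / (1.732 × 230 × 0.909) = 528 A

528 A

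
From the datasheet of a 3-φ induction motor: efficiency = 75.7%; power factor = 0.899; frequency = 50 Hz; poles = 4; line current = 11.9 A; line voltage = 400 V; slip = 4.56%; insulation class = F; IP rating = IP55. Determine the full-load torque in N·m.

P_in = √3·V·I·cosφ = 1.732 × 400 × 11.9 × 0.899 = 7412 W
P_out = η·P_in = 0.757 × 7412 = 5611 W
n_s = 120×50/4 = 1500 rpm; n = 1500×(1−0.0456) = 1432 rpm
ω = 2π×1432/60 = 150 rad/s
τ = P_out/ω = 5611/150 = 37.4 N·m

37.4 N·m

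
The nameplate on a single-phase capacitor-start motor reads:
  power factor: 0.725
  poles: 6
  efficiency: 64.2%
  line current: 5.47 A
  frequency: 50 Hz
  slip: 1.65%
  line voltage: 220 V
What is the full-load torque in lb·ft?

4.01 lb·ft

P_in = V·I·cosφ = 220 × 5.47 × 0.725 = 872 W
P_out = η·P_in = 0.642 × 872 = 560 W
n_s = 120×50/6 = 1000 rpm; n = 1000×(1−0.0165) = 984 rpm
ω = 2π×984/60 = 103 rad/s
τ = P_out/ω = 560/103 = 5.437 N·m
In lb·ft: 5.437/1.356 = 4.01 lb·ft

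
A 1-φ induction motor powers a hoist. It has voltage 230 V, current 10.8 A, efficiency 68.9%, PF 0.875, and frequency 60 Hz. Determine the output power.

P_in = V·I·cosφ = 230 × 10.8 × 0.875 = 2174 W
P_out = η·P_in = 0.689 × 2174 = 1498 W

1.5 kW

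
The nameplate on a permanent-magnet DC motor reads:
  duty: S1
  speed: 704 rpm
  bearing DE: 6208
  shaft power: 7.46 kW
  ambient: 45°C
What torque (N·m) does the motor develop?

ω = 2π × 704/60 = 73.72 rad/s
τ = P/ω = 7460/73.72 = 101 N·m

101 N·m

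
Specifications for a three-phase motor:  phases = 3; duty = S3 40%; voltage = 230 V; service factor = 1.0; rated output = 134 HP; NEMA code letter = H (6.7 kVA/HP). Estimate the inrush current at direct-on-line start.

S_LR = 6.7 × 134 = 897.8 kVA
I_LR = S_LR/(√3·V_L) = 897800/(1.732×230) = 2250 A

2250 A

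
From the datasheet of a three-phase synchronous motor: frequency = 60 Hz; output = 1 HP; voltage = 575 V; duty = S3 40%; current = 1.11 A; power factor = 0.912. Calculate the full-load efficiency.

P_out = 1 × 746 = 746 W
P_in = √3·V_L·I_L·cosφ = 1.732 × 575 × 1.11 × 0.912 = 1008 W
η = P_out / P_in = 746 / 1008 = 0.740 = 74.0%

74.0 %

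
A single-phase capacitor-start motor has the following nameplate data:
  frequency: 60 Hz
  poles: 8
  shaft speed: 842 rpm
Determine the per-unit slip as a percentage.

6.4 %

n_s = 120f/p = 120×60/8 = 900 rpm
s = (n_s − n)/n_s = (900 − 842)/900 = 0.0644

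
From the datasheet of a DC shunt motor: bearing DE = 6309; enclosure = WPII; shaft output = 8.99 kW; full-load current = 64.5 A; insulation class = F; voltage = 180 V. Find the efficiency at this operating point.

P_out = 8.99 kW = 8990 W
P_in = V·I = 180 × 64.5 = 11610 W
η = P_out / P_in = 8990 / 11610 = 0.774 = 77.4%

77.4 %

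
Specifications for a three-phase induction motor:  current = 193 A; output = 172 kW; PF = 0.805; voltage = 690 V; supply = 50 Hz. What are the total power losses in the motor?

13.7 kW

P_in = √3·V·I·cosφ = 1.732×690×193×0.805 = 185674 W
P_out = 172000 W
Losses = P_in − P_out = 185674 − 172000 = 13674 W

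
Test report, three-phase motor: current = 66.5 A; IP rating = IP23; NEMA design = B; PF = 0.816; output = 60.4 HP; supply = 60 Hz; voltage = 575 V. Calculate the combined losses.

8980 W

P_in = √3·V·I·cosφ = 1.732×575×66.5×0.816 = 54042 W
P_out = 60.4×746 = 45058 W
Losses = P_in − P_out = 54042 − 45058 = 8984 W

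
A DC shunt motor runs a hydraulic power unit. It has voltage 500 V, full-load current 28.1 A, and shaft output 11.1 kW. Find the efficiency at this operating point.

P_out = 11.1 kW = 11100 W
P_in = V·I = 500 × 28.1 = 14050 W
η = P_out / P_in = 11100 / 14050 = 0.790 = 79.0%

79.0 %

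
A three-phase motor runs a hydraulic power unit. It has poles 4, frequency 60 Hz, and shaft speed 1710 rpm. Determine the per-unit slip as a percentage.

n_s = 120f/p = 120×60/4 = 1800 rpm
s = (n_s − n)/n_s = (1800 − 1710)/1800 = 0.0500

5.00 %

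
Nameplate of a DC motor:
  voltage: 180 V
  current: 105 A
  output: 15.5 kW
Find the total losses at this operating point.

3400 W

P_in = V·I = 180×105 = 18900 W
P_out = 15500 W
Losses = P_in − P_out = 18900 − 15500 = 3400 W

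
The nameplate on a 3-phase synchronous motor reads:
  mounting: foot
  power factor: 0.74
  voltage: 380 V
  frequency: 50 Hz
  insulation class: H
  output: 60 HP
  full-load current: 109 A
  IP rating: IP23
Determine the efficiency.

P_out = 60 × 746 = 44760 W
P_in = √3·V_L·I_L·cosφ = 1.732 × 380 × 109 × 0.74 = 53087 W
η = P_out / P_in = 44760 / 53087 = 0.843 = 84.3%

84.3 %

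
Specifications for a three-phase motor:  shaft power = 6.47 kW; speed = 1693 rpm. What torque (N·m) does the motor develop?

ω = 2π × 1693/60 = 177.3 rad/s
τ = P/ω = 6470/177.3 = 36.5 N·m

36.5 N·m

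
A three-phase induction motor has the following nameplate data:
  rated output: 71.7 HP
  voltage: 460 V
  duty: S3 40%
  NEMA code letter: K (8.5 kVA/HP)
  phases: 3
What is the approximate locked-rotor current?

765 A

S_LR = 8.5 × 71.7 = 609.45 kVA
I_LR = S_LR/(√3·V_L) = 609450/(1.732×460) = 765 A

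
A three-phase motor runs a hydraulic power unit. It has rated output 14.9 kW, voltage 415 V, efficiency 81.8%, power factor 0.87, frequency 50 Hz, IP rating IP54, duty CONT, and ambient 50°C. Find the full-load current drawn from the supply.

29.1 A

P_out = 14.9 kW = 14900 W
P_in = P_out / η = 14900 / 0.818 = 18215 W
I_L = P_in / (√3·V_L·cosφ) = 18215 / (1.732 × 415 × 0.87) = 29.1 A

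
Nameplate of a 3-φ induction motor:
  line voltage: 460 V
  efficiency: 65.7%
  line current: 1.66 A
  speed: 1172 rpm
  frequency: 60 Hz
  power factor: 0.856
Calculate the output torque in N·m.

6.06 N·m

P_in = √3·V·I·cosφ = 1.732 × 460 × 1.66 × 0.856 = 1132 W
P_out = η·P_in = 0.657 × 1132 = 744 W
n = 1172 rpm
ω = 2π×1172/60 = 122.7 rad/s
τ = P_out/ω = 744/122.7 = 6.06 N·m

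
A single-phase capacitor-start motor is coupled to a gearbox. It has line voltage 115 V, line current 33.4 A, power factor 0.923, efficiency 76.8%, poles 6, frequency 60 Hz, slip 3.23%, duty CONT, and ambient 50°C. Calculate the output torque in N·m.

22.4 N·m

P_in = V·I·cosφ = 115 × 33.4 × 0.923 = 3545 W
P_out = η·P_in = 0.768 × 3545 = 2723 W
n_s = 120×60/6 = 1200 rpm; n = 1200×(1−0.0323) = 1161 rpm
ω = 2π×1161/60 = 121.6 rad/s
τ = P_out/ω = 2723/121.6 = 22.4 N·m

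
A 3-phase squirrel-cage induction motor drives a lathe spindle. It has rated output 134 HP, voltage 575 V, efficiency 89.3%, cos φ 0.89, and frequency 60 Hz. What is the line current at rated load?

126 A

P_out = 134 × 746 = 99964 W
P_in = P_out / η = 99964 / 0.893 = 111942 W
I_L = P_in / (√3·V_L·cosφ) = 111942 / (1.732 × 575 × 0.89) = 126 A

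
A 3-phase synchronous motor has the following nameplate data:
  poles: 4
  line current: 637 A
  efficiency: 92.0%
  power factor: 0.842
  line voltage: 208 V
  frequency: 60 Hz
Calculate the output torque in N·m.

P_in = √3·V·I·cosφ = 1.732 × 208 × 637 × 0.842 = 193225 W
P_out = η·P_in = 0.92 × 193225 = 177767 W
n = n_s = 120×60/4 = 1800 rpm (synchronous)
ω = 2π×1800/60 = 188.5 rad/s
τ = P_out/ω = 177767/188.5 = 943 N·m

943 N·m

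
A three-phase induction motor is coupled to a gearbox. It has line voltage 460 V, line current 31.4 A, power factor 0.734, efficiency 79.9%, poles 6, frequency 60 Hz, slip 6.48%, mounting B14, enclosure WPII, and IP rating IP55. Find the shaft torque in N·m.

P_in = √3·V·I·cosφ = 1.732 × 460 × 31.4 × 0.734 = 18362 W
P_out = η·P_in = 0.799 × 18362 = 14671 W
n_s = 120×60/6 = 1200 rpm; n = 1200×(1−0.0648) = 1122 rpm
ω = 2π×1122/60 = 117.5 rad/s
τ = P_out/ω = 14671/117.5 = 125 N·m

125 N·m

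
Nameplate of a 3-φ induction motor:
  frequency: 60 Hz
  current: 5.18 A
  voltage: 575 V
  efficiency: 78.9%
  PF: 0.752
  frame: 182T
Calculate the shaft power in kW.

P_in = √3·V·I·cosφ = 1.732 × 575 × 5.18 × 0.752 = 3879 W
P_out = η·P_in = 0.789 × 3879 = 3061 W

3.06 kW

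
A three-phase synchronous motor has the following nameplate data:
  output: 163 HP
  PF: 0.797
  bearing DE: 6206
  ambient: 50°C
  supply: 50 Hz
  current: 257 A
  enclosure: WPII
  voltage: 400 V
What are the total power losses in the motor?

20300 W

P_in = √3·V·I·cosφ = 1.732×400×257×0.797 = 141906 W
P_out = 163×746 = 121598 W
Losses = P_in − P_out = 141906 − 121598 = 20308 W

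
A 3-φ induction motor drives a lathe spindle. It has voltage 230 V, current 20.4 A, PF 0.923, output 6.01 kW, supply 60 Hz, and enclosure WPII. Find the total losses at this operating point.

1490 W

P_in = √3·V·I·cosφ = 1.732×230×20.4×0.923 = 7501 W
P_out = 6010 W
Losses = P_in − P_out = 7501 − 6010 = 1491 W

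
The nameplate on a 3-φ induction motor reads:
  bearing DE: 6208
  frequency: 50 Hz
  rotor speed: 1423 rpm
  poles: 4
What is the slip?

5.13 %

n_s = 120f/p = 120×50/4 = 1500 rpm
s = (n_s − n)/n_s = (1500 − 1423)/1500 = 0.0513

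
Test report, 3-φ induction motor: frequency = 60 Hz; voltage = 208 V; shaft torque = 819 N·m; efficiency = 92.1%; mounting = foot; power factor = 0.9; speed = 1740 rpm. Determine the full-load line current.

500 A

ω = 2π×1740/60 = 182.2 rad/s; P_out = τω = 819 × 182.2 = 149222 W
P_in = P_out / η = 149222 / 0.921 = 162022 W
I_L = P_in / (√3·V_L·cosφ) = 162022 / (1.732 × 208 × 0.9) = 500 A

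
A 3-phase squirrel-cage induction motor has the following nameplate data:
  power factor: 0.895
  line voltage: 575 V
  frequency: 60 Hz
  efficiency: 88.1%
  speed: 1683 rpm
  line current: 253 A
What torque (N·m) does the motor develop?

P_in = √3·V·I·cosφ = 1.732 × 575 × 253 × 0.895 = 225507 W
P_out = η·P_in = 0.881 × 225507 = 198672 W
n = 1683 rpm
ω = 2π×1683/60 = 176.2 rad/s
τ = P_out/ω = 198672/176.2 = 1130 N·m

1130 N·m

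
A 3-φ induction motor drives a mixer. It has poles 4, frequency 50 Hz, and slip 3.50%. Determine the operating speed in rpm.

1448 rpm

n_s = 120f/p = 120×50/4 = 1500 rpm
n = n_s(1 − s) = 1500 × (1 − 0.035) = 1448 rpm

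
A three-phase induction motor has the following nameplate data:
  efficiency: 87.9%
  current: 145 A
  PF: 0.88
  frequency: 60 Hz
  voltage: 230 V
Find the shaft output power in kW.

P_in = √3·V·I·cosφ = 1.732 × 230 × 145 × 0.88 = 50831 W
P_out = η·P_in = 0.879 × 50831 = 44680 W

44.7 kW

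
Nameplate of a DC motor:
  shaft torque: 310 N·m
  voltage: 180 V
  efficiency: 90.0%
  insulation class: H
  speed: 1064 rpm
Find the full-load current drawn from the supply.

ω = 2π×1064/60 = 111.4 rad/s; P_out = τω = 310 × 111.4 = 34534 W
P_in = P_out / η = 34534 / 0.900 = 38371 W
I = P_in / V = 38371 / 180 = 213 A

213 A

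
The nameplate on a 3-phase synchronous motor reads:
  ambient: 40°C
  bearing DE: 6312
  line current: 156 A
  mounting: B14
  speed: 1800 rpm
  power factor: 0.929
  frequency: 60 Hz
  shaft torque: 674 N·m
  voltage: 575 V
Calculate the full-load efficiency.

ω = 2π × 1800/60 = 188.5 rad/s; P_out = τω = 674 × 188.5 = 127049 W
P_in = √3·V_L·I_L·cosφ = 1.732 × 575 × 156 × 0.929 = 144330 W
η = P_out / P_in = 127049 / 144330 = 0.880 = 88.0%

88.0 %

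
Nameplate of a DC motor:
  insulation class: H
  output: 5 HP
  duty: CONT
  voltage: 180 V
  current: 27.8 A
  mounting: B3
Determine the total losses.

P_in = V·I = 180×27.8 = 5004 W
P_out = 5×746 = 3730 W
Losses = P_in − P_out = 5004 − 3730 = 1274 W

1.27 kW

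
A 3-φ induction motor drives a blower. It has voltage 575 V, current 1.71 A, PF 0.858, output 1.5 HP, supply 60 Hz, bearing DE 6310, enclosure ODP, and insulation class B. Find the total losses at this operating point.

342 W

P_in = √3·V·I·cosφ = 1.732×575×1.71×0.858 = 1461 W
P_out = 1.5×746 = 1119 W
Losses = P_in − P_out = 1461 − 1119 = 342 W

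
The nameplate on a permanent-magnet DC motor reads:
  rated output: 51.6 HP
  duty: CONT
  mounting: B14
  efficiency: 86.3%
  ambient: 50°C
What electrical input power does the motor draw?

44.6 kW

P_out = 51.6 × 746 = 38494 W
P_in = P_out/η = 38494/0.863 = 44605 W = 44.6 kW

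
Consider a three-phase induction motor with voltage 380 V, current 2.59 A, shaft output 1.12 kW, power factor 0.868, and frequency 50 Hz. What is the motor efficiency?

75.7 %

P_out = 1.12 kW = 1120 W
P_in = √3·V_L·I_L·cosφ = 1.732 × 380 × 2.59 × 0.868 = 1480 W
η = P_out / P_in = 1120 / 1480 = 0.757 = 75.7%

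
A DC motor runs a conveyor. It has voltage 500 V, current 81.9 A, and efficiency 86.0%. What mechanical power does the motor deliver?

P_in = V·I = 500 × 81.9 = 40950 W
P_out = η·P_in = 0.86 × 40950 = 35217 W

35.2 kW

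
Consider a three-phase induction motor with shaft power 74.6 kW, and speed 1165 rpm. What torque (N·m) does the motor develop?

ω = 2π × 1165/60 = 122 rad/s
τ = P/ω = 74600/122 = 611 N·m

611 N·m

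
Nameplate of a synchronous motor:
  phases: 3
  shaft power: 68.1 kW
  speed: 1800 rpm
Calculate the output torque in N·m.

361 N·m

ω = 2π × 1800/60 = 188.5 rad/s
τ = P/ω = 68100/188.5 = 361 N·m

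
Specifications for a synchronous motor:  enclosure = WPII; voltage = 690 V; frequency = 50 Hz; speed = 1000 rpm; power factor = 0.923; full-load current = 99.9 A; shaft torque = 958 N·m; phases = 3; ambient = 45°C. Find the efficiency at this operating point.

91.0 %

ω = 2π × 1000/60 = 104.7 rad/s; P_out = τω = 958 × 104.7 = 100303 W
P_in = √3·V_L·I_L·cosφ = 1.732 × 690 × 99.9 × 0.923 = 110196 W
η = P_out / P_in = 100303 / 110196 = 0.910 = 91.0%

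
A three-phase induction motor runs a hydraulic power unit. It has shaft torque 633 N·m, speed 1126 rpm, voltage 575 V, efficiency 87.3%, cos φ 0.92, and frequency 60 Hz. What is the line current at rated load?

93.3 A

ω = 2π×1126/60 = 117.9 rad/s; P_out = τω = 633 × 117.9 = 74631 W
P_in = P_out / η = 74631 / 0.873 = 85488 W
I_L = P_in / (√3·V_L·cosφ) = 85488 / (1.732 × 575 × 0.92) = 93.3 A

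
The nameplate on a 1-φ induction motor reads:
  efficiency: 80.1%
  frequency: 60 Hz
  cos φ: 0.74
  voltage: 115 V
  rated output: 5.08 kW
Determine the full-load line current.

P_out = 5.08 kW = 5080 W
P_in = P_out / η = 5080 / 0.801 = 6342 W
I = P_in / (V·cosφ) = 6342 / (115 × 0.74) = 74.5 A

74.5 A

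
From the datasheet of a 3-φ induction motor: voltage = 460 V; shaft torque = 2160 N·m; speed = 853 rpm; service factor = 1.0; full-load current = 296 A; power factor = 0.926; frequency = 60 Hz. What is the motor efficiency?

ω = 2π × 853/60 = 89.33 rad/s; P_out = τω = 2160 × 89.33 = 192953 W
P_in = √3·V_L·I_L·cosφ = 1.732 × 460 × 296 × 0.926 = 218378 W
η = P_out / P_in = 192953 / 218378 = 0.884 = 88.4%

88.4 %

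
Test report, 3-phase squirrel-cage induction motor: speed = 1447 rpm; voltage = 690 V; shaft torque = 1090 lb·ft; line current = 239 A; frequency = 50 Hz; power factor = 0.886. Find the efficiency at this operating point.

88.5 %

τ = 1090 lb·ft × 1.356 = 1478 N·m
ω = 2π × 1447/60 = 151.5 rad/s; P_out = τω = 1478 × 151.5 = 223917 W
P_in = √3·V_L·I_L·cosφ = 1.732 × 690 × 239 × 0.886 = 253063 W
η = P_out / P_in = 223917 / 253063 = 0.885 = 88.5%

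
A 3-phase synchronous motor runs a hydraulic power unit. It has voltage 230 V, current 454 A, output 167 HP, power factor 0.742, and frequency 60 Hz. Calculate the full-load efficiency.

92.8 %

P_out = 167 × 746 = 124582 W
P_in = √3·V_L·I_L·cosφ = 1.732 × 230 × 454 × 0.742 = 134195 W
η = P_out / P_in = 124582 / 134195 = 0.928 = 92.8%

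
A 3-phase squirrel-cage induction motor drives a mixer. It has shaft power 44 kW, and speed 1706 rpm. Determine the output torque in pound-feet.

182 lb·ft

ω = 2π × 1706/60 = 178.7 rad/s
τ = P/ω = 44000/178.7 = 246.2 N·m
In lb·ft: 246.2/1.356 = 182 lb·ft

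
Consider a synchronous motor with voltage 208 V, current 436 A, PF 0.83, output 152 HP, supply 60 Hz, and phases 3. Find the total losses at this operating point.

17 kW

P_in = √3·V·I·cosφ = 1.732×208×436×0.83 = 130369 W
P_out = 152×746 = 113392 W
Losses = P_in − P_out = 130369 − 113392 = 16977 W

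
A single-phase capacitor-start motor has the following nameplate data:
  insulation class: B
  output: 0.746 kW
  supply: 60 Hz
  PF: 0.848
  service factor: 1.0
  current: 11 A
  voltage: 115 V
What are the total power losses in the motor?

327 W

P_in = V·I·cosφ = 115×11×0.848 = 1073 W
P_out = 746 W
Losses = P_in − P_out = 1073 − 746 = 327 W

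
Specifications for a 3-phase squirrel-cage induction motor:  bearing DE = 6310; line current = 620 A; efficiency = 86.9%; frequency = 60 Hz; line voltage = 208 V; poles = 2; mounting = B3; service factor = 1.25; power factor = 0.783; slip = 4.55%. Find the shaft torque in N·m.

P_in = √3·V·I·cosφ = 1.732 × 208 × 620 × 0.783 = 174890 W
P_out = η·P_in = 0.869 × 174890 = 151979 W
n_s = 120×60/2 = 3600 rpm; n = 3600×(1−0.0455) = 3436 rpm
ω = 2π×3436/60 = 359.8 rad/s
τ = P_out/ω = 151979/359.8 = 422 N·m

422 N·m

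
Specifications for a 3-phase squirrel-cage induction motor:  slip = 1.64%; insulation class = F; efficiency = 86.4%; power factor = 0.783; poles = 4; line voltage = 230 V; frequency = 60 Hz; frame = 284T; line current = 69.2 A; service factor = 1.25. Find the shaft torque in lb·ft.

P_in = √3·V·I·cosφ = 1.732 × 230 × 69.2 × 0.783 = 21585 W
P_out = η·P_in = 0.864 × 21585 = 18649 W
n_s = 120×60/4 = 1800 rpm; n = 1800×(1−0.0164) = 1770 rpm
ω = 2π×1770/60 = 185.4 rad/s
τ = P_out/ω = 18649/185.4 = 100.6 N·m
In lb·ft: 100.6/1.356 = 74.2 lb·ft

74.2 lb·ft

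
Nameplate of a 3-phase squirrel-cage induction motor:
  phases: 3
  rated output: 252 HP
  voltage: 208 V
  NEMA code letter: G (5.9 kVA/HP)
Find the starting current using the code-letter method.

4130 A

S_LR = 5.9 × 252 = 1486.8 kVA
I_LR = S_LR/(√3·V_L) = 1486800/(1.732×208) = 4130 A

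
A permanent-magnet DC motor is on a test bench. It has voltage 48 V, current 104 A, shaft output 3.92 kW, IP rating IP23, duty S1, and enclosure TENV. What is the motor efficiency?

P_out = 3.92 kW = 3920 W
P_in = V·I = 48 × 104 = 4992 W
η = P_out / P_in = 3920 / 4992 = 0.785 = 78.5%

78.5 %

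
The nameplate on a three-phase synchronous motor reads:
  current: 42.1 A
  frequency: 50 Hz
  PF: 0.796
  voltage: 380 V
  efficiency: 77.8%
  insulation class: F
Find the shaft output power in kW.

17.2 kW

P_in = √3·V·I·cosφ = 1.732 × 380 × 42.1 × 0.796 = 22056 W
P_out = η·P_in = 0.778 × 22056 = 17160 W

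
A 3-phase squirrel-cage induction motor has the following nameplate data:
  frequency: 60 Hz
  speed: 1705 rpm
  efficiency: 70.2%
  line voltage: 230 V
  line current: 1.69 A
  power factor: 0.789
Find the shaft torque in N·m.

2.09 N·m

P_in = √3·V·I·cosφ = 1.732 × 230 × 1.69 × 0.789 = 531 W
P_out = η·P_in = 0.702 × 531 = 373 W
n = 1705 rpm
ω = 2π×1705/60 = 178.5 rad/s
τ = P_out/ω = 373/178.5 = 2.09 N·m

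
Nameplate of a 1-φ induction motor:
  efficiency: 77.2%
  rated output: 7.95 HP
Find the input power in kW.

7.68 kW

P_out = 7.95 × 746 = 5931 W
P_in = P_out/η = 5931/0.772 = 7683 W = 7.68 kW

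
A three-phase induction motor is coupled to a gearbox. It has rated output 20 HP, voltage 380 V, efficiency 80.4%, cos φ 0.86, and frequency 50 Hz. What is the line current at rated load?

32.8 A

P_out = 20 × 746 = 14920 W
P_in = P_out / η = 14920 / 0.804 = 18557 W
I_L = P_in / (√3·V_L·cosφ) = 18557 / (1.732 × 380 × 0.86) = 32.8 A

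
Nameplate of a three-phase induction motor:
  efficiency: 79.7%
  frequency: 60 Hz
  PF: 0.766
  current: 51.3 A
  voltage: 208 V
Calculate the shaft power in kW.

P_in = √3·V·I·cosφ = 1.732 × 208 × 51.3 × 0.766 = 14157 W
P_out = η·P_in = 0.797 × 14157 = 11283 W

11.3 kW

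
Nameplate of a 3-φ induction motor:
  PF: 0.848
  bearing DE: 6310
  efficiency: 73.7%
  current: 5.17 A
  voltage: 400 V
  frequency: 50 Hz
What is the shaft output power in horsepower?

3 HP

P_in = √3·V·I·cosφ = 1.732 × 400 × 5.17 × 0.848 = 3037 W
P_out = η·P_in = 0.737 × 3037 = 2238 W
= 2238/746 = 3 HP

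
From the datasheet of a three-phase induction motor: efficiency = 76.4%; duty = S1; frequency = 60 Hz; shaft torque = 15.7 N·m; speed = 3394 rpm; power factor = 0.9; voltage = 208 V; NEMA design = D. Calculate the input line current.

22.5 A

ω = 2π×3394/60 = 355.4 rad/s; P_out = τω = 15.7 × 355.4 = 5580 W
P_in = P_out / η = 5580 / 0.764 = 7304 W
I_L = P_in / (√3·V_L·cosφ) = 7304 / (1.732 × 208 × 0.9) = 22.5 A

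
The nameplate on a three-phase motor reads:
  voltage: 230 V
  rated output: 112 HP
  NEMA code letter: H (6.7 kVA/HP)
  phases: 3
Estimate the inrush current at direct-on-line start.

S_LR = 6.7 × 112 = 750.4 kVA
I_LR = S_LR/(√3·V_L) = 750400/(1.732×230) = 1880 A

1880 A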